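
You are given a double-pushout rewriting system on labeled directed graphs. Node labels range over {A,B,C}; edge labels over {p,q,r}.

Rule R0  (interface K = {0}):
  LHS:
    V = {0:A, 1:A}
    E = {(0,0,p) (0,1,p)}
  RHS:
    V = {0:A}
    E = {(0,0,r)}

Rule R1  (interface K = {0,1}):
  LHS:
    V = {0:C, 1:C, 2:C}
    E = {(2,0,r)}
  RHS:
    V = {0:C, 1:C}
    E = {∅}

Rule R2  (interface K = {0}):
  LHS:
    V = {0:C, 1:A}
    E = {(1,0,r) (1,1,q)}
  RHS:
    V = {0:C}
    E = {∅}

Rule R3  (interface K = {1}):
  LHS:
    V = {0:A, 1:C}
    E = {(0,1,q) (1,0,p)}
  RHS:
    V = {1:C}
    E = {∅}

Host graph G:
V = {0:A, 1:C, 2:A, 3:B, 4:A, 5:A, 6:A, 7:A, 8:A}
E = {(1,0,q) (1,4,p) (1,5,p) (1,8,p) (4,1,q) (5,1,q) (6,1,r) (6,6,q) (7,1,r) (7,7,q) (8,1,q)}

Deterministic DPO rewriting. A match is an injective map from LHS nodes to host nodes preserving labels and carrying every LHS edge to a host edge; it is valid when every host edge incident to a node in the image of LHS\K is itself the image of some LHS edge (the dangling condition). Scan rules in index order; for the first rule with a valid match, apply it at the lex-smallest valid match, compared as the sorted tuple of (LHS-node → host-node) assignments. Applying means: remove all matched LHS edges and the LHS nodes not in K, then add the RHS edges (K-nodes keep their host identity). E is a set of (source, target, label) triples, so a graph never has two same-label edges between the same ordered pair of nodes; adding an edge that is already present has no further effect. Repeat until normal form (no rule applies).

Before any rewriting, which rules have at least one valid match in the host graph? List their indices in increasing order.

Answer: [R2,R3]

Rewrite trace:
R0: no valid match — LHS pattern not found
R1: no valid match — LHS pattern not found
R2: 2 valid matches — {0↦1, 1↦6}, {0↦1, 1↦7}
R3: 3 valid matches — {0↦4, 1↦1}, {0↦5, 1↦1}, {0↦8, 1↦1}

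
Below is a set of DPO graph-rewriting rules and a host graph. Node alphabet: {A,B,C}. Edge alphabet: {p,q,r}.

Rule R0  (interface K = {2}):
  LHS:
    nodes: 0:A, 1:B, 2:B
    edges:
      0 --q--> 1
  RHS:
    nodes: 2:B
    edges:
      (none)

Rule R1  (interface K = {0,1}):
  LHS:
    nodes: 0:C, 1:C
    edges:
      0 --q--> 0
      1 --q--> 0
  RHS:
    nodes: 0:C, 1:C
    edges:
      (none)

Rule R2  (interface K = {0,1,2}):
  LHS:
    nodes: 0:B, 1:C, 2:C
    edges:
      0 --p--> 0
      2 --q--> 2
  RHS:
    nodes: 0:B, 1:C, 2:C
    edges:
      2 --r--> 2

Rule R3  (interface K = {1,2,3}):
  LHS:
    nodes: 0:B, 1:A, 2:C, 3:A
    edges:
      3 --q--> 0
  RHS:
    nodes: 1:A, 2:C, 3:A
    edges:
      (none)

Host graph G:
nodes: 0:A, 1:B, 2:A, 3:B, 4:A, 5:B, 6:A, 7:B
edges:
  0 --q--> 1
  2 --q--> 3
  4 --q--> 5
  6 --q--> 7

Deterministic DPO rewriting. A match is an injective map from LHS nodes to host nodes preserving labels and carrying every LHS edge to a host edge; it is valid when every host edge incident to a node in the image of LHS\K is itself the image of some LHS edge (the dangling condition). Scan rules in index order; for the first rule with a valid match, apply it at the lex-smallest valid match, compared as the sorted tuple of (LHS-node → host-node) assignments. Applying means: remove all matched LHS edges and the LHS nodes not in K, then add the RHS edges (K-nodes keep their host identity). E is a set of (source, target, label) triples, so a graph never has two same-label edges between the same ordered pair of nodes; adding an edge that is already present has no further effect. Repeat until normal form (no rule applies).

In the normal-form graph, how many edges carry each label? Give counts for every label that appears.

initial: |V|=8 |E|=4  E = 0-q->1 2-q->3 4-q->5 6-q->7
step 1: apply R0 at {0↦0, 1↦1, 2↦3}  → |V|=6 |E|=3  E = 2-q->3 4-q->5 6-q->7
step 2: apply R0 at {0↦2, 1↦3, 2↦5}  → |V|=4 |E|=2  E = 4-q->5 6-q->7
step 3: apply R0 at {0↦4, 1↦5, 2↦7}  → |V|=2 |E|=1  E = 6-q->7
halt: no rule applies after step 3
NF edges: [(6, 7, 'q')]

Answer: q:1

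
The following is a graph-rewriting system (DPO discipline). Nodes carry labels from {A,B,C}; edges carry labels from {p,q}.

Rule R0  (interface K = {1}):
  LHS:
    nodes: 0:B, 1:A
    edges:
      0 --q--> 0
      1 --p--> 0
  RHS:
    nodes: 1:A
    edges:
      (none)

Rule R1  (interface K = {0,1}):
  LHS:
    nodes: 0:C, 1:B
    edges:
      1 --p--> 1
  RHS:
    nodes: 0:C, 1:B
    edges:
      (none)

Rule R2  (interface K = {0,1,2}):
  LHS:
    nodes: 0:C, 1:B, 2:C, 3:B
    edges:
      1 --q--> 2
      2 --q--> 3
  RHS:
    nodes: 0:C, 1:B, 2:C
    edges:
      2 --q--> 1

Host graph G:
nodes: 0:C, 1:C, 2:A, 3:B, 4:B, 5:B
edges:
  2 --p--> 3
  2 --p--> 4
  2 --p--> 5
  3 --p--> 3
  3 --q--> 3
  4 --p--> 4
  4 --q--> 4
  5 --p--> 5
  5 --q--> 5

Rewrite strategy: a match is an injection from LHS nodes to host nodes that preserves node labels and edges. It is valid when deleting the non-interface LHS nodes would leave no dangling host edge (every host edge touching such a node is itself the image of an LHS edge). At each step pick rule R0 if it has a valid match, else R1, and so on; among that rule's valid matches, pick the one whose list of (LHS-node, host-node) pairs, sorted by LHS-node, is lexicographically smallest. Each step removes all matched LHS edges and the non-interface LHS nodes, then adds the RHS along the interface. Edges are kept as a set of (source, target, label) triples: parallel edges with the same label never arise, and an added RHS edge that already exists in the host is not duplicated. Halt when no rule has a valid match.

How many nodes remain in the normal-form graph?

initial: |V|=6 |E|=9  E = 2-p->3 2-p->4 2-p->5 3-p->3 3-q->3 4-p->4 4-q->4 5-p->5 5-q->5
step 1: apply R1 at {0↦0, 1↦3}  → |V|=6 |E|=8  E = 2-p->3 2-p->4 2-p->5 3-q->3 4-p->4 4-q->4 5-p->5 5-q->5
step 2: apply R0 at {0↦3, 1↦2}  → |V|=5 |E|=6  E = 2-p->4 2-p->5 4-p->4 4-q->4 5-p->5 5-q->5
step 3: apply R1 at {0↦0, 1↦4}  → |V|=5 |E|=5  E = 2-p->4 2-p->5 4-q->4 5-p->5 5-q->5
step 4: apply R0 at {0↦4, 1↦2}  → |V|=4 |E|=3  E = 2-p->5 5-p->5 5-q->5
step 5: apply R1 at {0↦0, 1↦5}  → |V|=4 |E|=2  E = 2-p->5 5-q->5
step 6: apply R0 at {0↦5, 1↦2}  → |V|=3 |E|=0  E = ∅
final graph: no rule applies after step 6
NF nodes: {0:C, 1:C, 2:A}

Answer: 3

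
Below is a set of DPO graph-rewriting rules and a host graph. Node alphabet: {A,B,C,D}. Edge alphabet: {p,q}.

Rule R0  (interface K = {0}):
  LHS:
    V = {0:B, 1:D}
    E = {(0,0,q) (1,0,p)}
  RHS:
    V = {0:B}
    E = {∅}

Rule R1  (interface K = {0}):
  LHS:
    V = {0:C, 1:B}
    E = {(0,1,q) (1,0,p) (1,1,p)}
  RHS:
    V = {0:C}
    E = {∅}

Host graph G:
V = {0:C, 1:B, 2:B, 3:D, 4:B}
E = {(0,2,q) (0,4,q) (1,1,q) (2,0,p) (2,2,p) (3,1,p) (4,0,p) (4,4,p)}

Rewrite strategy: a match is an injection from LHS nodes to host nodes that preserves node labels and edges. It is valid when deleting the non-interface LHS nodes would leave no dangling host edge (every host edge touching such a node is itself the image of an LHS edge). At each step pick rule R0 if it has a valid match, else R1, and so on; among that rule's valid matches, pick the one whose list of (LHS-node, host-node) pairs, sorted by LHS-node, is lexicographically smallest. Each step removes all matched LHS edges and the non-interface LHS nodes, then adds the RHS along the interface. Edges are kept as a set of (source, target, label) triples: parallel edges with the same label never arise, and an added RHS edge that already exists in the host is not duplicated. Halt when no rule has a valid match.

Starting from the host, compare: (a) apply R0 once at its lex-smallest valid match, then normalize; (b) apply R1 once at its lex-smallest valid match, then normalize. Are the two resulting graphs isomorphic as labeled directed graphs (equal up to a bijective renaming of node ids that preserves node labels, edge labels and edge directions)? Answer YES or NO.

branch R0-first: apply at {0↦1, 1↦3} → |E|=6, then 2 more step(s) → NF |V|=2 |E|=0 V={0:C, 1:B} E=∅
branch R1-first: apply at {0↦0, 1↦2} → |E|=5, then 2 more step(s) → NF |V|=2 |E|=0 V={0:C, 1:B} E=∅
graphs isomorphic (equal up to label-preserving node renaming)

Answer: YES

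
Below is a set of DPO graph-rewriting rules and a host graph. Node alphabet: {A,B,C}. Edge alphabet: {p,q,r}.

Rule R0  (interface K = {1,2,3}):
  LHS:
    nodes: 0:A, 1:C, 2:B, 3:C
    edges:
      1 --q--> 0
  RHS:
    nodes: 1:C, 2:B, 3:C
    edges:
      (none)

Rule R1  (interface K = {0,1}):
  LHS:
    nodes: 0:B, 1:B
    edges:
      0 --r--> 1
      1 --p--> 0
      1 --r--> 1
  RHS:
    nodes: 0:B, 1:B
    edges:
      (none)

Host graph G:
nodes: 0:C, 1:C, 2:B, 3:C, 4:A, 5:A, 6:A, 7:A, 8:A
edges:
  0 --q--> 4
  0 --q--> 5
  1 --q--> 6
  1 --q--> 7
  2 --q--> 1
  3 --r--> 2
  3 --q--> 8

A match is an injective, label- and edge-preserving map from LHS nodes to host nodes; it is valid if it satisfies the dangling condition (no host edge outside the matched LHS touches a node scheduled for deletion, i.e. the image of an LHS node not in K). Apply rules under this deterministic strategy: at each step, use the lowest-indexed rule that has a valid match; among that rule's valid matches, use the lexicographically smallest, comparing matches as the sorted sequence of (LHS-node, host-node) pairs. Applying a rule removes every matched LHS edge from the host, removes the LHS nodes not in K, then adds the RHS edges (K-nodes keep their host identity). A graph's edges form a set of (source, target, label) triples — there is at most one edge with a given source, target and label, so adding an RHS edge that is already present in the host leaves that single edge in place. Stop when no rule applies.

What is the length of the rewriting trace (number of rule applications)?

Answer: 5

Derivation:
[0] host  ⇒  9 nodes, 7 edges  {0-q->4 0-q->5 1-q->6 1-q->7 2-q->1 3-r->2 3-q->8}
[1] R0 @ {0↦4, 1↦0, 2↦2, 3↦1}  ⇒  8 nodes, 6 edges  {0-q->5 1-q->6 1-q->7 2-q->1 3-r->2 3-q->8}
[2] R0 @ {0↦5, 1↦0, 2↦2, 3↦1}  ⇒  7 nodes, 5 edges  {1-q->6 1-q->7 2-q->1 3-r->2 3-q->8}
[3] R0 @ {0↦6, 1↦1, 2↦2, 3↦0}  ⇒  6 nodes, 4 edges  {1-q->7 2-q->1 3-r->2 3-q->8}
[4] R0 @ {0↦7, 1↦1, 2↦2, 3↦0}  ⇒  5 nodes, 3 edges  {2-q->1 3-r->2 3-q->8}
[5] R0 @ {0↦8, 1↦3, 2↦2, 3↦0}  ⇒  4 nodes, 2 edges  {2-q->1 3-r->2}
normal form: no rule applies after step 5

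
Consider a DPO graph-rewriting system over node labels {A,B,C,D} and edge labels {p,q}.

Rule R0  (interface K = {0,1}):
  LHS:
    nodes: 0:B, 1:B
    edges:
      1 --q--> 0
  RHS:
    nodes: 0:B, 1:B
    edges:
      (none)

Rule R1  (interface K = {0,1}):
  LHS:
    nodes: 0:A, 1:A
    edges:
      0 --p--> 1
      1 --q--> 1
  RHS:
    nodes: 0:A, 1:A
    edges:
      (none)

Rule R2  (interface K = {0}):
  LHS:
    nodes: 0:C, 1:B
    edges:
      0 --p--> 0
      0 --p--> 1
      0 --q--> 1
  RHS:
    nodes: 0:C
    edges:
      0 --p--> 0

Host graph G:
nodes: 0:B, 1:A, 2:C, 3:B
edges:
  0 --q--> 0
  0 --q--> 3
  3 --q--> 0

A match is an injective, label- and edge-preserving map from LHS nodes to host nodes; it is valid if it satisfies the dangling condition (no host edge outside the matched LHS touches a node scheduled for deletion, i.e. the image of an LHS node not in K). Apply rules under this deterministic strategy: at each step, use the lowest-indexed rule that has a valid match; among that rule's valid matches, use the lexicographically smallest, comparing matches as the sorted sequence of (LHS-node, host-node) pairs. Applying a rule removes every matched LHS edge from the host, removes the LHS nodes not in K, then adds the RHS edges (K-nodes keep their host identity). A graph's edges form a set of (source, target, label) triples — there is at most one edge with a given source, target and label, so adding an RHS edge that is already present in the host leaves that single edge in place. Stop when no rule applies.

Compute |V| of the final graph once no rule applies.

start.  V:4 E:3  edges: 0-q->0 0-q->3 3-q->0
1. fire R0 via {0↦0, 1↦3}  →  V:4 E:2  edges: 0-q->0 0-q->3
2. fire R0 via {0↦3, 1↦0}  →  V:4 E:1  edges: 0-q->0
halt: no rule applies after step 2
NF nodes: {0:B, 1:A, 2:C, 3:B}

Answer: 4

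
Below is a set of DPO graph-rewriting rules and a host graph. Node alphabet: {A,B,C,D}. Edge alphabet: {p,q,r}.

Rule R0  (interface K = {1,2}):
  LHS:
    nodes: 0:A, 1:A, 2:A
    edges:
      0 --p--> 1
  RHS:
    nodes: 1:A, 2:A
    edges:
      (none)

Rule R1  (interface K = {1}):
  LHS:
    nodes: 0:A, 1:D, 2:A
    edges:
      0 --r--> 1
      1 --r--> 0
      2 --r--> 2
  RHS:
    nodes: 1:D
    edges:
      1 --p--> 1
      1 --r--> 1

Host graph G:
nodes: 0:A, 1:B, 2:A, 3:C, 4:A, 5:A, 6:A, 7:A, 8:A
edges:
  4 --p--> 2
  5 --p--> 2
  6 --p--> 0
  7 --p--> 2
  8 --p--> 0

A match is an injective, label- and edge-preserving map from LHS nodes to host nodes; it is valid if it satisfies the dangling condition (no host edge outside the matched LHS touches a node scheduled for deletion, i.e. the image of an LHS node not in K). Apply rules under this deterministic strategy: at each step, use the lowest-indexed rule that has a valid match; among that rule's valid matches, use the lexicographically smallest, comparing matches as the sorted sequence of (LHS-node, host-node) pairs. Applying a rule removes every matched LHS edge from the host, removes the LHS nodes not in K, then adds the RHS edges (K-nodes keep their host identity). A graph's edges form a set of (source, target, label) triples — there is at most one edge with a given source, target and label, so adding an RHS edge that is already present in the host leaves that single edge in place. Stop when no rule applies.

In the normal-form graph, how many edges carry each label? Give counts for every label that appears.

Answer: (no edges)

Derivation:
start.  V:9 E:5  edges: 4-p->2 5-p->2 6-p->0 7-p->2 8-p->0
1. fire R0 via {0↦4, 1↦2, 2↦0}  →  V:8 E:4  edges: 5-p->2 6-p->0 7-p->2 8-p->0
2. fire R0 via {0↦5, 1↦2, 2↦0}  →  V:7 E:3  edges: 6-p->0 7-p->2 8-p->0
3. fire R0 via {0↦6, 1↦0, 2↦2}  →  V:6 E:2  edges: 7-p->2 8-p->0
4. fire R0 via {0↦7, 1↦2, 2↦0}  →  V:5 E:1  edges: 8-p->0
5. fire R0 via {0↦8, 1↦0, 2↦2}  →  V:4 E:0  edges: ∅
halt: no rule applies after step 5
NF edges: []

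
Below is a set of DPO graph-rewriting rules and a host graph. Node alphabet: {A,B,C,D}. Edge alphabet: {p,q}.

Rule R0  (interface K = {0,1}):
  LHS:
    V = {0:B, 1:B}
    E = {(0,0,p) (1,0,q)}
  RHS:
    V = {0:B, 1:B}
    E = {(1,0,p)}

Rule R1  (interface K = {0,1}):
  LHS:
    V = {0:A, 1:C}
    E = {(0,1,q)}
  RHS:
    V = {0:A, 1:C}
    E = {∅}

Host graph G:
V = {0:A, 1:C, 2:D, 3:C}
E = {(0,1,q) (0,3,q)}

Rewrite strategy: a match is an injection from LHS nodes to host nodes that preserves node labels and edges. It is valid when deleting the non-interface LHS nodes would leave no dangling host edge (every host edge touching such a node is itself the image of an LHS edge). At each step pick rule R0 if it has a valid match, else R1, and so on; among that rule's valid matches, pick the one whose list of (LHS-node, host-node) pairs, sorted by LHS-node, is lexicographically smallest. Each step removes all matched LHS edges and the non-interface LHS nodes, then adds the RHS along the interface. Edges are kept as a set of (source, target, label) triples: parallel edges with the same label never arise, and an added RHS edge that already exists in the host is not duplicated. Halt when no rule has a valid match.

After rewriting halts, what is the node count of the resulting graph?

Answer: 4

Steps:
start.  V:4 E:2  edges: 0-q->1 0-q->3
1. fire R1 via {0↦0, 1↦1}  →  V:4 E:1  edges: 0-q->3
2. fire R1 via {0↦0, 1↦3}  →  V:4 E:0  edges: ∅
normal form: no rule applies after step 2
NF nodes: {0:A, 1:C, 2:D, 3:C}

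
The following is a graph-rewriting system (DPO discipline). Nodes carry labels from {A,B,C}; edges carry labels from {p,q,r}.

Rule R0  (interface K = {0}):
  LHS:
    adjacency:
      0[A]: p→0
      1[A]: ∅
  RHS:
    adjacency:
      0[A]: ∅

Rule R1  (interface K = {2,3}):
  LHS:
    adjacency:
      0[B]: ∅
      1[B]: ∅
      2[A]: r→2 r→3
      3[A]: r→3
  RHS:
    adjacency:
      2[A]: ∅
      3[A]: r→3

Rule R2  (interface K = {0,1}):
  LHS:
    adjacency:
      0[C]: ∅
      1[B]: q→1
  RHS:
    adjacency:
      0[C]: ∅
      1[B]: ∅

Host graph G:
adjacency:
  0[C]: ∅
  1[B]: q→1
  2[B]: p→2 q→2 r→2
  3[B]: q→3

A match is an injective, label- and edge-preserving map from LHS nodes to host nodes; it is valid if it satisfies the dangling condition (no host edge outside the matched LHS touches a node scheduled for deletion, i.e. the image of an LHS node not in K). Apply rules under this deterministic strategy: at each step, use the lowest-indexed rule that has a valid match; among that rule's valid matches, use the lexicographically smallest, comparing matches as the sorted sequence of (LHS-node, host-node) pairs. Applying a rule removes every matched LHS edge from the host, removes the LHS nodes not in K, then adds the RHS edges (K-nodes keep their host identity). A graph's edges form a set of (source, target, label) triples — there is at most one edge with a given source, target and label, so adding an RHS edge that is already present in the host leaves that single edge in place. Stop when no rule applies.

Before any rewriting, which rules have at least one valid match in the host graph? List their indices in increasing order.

Answer: [R2]

Derivation:
R0: no valid match — LHS pattern not found
R1: no valid match — LHS pattern not found
R2: 3 valid matches — {0↦0, 1↦1}, {0↦0, 1↦2}, {0↦0, 1↦3}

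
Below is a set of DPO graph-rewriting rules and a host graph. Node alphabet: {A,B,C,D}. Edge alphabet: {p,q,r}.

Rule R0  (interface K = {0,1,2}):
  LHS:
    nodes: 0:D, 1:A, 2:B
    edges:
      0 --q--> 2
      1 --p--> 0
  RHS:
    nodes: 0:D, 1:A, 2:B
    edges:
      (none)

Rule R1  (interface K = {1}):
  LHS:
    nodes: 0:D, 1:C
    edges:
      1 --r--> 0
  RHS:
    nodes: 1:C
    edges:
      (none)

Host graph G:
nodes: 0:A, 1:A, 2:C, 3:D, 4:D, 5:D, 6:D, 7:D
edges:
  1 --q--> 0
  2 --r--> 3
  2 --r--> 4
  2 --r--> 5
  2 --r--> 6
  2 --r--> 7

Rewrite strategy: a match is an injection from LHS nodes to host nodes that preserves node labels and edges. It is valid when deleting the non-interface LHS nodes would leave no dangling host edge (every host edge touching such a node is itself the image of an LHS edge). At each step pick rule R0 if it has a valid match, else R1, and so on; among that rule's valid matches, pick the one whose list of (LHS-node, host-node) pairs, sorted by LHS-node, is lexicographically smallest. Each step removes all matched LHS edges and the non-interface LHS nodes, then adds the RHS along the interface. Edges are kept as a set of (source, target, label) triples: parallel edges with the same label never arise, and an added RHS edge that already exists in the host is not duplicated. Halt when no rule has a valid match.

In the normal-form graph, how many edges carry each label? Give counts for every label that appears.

[0] host  ⇒  8 nodes, 6 edges  {1-q->0 2-r->3 2-r->4 2-r->5 2-r->6 2-r->7}
[1] R1 @ {0↦3, 1↦2}  ⇒  7 nodes, 5 edges  {1-q->0 2-r->4 2-r->5 2-r->6 2-r->7}
[2] R1 @ {0↦4, 1↦2}  ⇒  6 nodes, 4 edges  {1-q->0 2-r->5 2-r->6 2-r->7}
[3] R1 @ {0↦5, 1↦2}  ⇒  5 nodes, 3 edges  {1-q->0 2-r->6 2-r->7}
[4] R1 @ {0↦6, 1↦2}  ⇒  4 nodes, 2 edges  {1-q->0 2-r->7}
[5] R1 @ {0↦7, 1↦2}  ⇒  3 nodes, 1 edges  {1-q->0}
normal form: no rule applies after step 5
NF edges: [(1, 0, 'q')]

Answer: q:1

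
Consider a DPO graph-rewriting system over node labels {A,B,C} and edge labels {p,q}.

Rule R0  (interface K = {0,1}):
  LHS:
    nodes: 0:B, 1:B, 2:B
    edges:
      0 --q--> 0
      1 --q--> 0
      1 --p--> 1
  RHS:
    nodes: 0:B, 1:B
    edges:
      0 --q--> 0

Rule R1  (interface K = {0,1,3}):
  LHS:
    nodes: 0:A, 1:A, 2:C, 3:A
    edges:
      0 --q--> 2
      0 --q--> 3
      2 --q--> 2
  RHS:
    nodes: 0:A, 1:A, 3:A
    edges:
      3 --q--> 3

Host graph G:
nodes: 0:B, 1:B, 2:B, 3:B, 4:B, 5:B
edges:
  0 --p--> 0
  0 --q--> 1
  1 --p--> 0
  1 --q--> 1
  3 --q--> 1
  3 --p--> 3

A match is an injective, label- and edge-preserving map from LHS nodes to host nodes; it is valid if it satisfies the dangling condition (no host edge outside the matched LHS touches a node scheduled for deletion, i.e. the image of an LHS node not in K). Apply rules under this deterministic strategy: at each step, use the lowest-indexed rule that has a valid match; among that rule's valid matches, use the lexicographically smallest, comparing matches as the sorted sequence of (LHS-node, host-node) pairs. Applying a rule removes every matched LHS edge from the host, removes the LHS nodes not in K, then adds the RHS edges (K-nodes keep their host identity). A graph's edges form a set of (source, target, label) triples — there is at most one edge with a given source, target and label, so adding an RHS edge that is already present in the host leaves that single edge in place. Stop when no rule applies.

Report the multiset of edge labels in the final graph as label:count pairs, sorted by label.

initial: |V|=6 |E|=6  E = 0-p->0 0-q->1 1-p->0 1-q->1 3-q->1 3-p->3
step 1: apply R0 at {0↦1, 1↦0, 2↦2}  → |V|=5 |E|=4  E = 1-p->0 1-q->1 3-q->1 3-p->3
step 2: apply R0 at {0↦1, 1↦3, 2↦4}  → |V|=4 |E|=2  E = 1-p->0 1-q->1
halt: no rule applies after step 2
NF edges: [(1, 0, 'p'), (1, 1, 'q')]

Answer: p:1 q:1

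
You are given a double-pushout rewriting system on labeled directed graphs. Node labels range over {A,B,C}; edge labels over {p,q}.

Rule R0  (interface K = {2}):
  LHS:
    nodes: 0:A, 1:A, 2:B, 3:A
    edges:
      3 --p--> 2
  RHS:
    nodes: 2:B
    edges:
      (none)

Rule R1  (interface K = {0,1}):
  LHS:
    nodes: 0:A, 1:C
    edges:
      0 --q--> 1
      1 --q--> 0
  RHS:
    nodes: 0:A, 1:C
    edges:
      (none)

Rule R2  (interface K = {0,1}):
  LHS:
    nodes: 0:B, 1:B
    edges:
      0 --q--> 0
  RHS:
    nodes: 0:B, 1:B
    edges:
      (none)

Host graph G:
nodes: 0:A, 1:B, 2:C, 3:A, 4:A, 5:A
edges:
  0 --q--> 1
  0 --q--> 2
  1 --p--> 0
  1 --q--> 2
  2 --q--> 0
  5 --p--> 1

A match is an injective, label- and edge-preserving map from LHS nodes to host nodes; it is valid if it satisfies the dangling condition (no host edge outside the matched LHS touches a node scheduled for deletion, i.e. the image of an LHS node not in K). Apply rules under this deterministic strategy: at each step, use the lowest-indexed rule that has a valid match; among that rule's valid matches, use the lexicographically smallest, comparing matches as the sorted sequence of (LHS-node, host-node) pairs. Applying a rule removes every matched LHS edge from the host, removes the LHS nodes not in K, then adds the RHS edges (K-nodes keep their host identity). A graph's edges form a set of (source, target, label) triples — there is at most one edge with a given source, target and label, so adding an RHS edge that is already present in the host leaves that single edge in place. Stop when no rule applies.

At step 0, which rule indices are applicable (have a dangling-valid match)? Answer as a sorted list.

Answer: [R0,R1]

Derivation:
R0: 2 valid matches — {0↦3, 1↦4, 2↦1, 3↦5}, {0↦4, 1↦3, 2↦1, 3↦5}
R1: 1 valid match — {0↦0, 1↦2}
R2: no valid match — LHS pattern not found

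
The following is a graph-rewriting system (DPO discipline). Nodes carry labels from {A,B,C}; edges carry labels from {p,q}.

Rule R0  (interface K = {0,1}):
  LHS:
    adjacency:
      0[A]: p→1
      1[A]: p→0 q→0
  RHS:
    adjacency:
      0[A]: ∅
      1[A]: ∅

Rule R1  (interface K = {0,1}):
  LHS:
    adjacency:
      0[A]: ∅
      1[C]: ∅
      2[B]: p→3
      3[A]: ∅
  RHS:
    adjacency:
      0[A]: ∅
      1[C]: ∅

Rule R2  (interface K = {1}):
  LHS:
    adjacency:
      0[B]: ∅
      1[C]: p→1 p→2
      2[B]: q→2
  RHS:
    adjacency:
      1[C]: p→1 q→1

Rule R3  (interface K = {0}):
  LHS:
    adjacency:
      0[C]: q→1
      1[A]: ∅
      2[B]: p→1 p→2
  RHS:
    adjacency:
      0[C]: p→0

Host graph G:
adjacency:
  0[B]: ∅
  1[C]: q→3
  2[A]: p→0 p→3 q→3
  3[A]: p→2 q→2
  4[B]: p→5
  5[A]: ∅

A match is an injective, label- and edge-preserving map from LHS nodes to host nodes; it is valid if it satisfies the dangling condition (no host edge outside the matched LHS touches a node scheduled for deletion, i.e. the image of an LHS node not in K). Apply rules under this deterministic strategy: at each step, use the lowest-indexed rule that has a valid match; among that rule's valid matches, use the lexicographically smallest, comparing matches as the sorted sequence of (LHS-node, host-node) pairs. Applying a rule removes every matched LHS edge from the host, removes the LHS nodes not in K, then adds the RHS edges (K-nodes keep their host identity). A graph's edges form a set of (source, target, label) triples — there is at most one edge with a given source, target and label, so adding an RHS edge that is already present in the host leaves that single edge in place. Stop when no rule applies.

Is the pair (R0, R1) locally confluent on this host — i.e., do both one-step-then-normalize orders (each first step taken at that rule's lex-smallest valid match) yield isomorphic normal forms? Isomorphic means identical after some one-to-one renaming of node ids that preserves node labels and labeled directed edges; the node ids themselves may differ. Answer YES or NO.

Answer: YES

Derivation:
branch R0-first: apply at {0↦2, 1↦3} → |E|=4, then 1 more step(s) → NF |V|=4 |E|=3 V={0:B, 1:C, 2:A, 3:A} E=1-q->3 2-p->0 2-q->3
branch R1-first: apply at {0↦2, 1↦1, 2↦4, 3↦5} → |E|=6, then 1 more step(s) → NF |V|=4 |E|=3 V={0:B, 1:C, 2:A, 3:A} E=1-q->3 2-p->0 2-q->3
graphs isomorphic (equal up to label-preserving node renaming)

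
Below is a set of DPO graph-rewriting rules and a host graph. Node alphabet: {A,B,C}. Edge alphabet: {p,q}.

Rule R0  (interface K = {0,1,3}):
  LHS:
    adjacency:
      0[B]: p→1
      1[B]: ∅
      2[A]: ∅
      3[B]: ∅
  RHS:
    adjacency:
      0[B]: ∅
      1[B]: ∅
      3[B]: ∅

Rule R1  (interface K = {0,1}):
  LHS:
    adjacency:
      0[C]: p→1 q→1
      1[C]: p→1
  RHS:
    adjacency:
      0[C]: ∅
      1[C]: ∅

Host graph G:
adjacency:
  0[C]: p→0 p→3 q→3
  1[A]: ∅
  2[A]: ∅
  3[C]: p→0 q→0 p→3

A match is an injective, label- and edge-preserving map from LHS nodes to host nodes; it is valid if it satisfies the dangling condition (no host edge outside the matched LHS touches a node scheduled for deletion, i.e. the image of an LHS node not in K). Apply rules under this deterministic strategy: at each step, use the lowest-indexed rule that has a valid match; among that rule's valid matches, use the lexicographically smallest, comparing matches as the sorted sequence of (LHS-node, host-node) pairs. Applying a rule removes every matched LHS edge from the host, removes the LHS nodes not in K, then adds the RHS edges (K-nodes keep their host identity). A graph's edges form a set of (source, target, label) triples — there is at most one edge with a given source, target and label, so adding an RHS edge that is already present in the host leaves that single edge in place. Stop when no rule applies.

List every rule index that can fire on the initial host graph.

Answer: [R1]

Derivation:
R0: no valid match — LHS pattern not found
R1: 2 valid matches — {0↦0, 1↦3}, {0↦3, 1↦0}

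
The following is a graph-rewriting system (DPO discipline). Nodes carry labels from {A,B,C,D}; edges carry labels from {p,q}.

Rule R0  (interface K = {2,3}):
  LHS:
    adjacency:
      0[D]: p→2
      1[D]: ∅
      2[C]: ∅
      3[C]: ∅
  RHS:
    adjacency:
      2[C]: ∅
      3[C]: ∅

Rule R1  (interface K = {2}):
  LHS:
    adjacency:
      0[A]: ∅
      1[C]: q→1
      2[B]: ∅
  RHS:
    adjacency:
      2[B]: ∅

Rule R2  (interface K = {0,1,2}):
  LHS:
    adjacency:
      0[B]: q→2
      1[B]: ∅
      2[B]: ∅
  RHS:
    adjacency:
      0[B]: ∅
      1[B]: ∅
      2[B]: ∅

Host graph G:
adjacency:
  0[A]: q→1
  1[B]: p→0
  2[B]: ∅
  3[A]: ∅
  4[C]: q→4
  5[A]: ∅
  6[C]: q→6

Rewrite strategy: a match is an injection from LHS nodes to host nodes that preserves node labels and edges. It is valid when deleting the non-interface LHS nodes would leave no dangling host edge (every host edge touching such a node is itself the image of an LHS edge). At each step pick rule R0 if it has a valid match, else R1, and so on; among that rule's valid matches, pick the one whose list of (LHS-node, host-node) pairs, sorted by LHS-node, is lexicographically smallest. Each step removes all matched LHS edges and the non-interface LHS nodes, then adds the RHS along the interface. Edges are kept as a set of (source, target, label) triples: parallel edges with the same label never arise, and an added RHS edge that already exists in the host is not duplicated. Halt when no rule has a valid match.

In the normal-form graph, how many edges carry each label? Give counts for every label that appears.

Answer: p:1 q:1

Derivation:
[0] host  ⇒  7 nodes, 4 edges  {0-q->1 1-p->0 4-q->4 6-q->6}
[1] R1 @ {0↦3, 1↦4, 2↦1}  ⇒  5 nodes, 3 edges  {0-q->1 1-p->0 6-q->6}
[2] R1 @ {0↦5, 1↦6, 2↦1}  ⇒  3 nodes, 2 edges  {0-q->1 1-p->0}
halt: no rule applies after step 2
NF edges: [(0, 1, 'q'), (1, 0, 'p')]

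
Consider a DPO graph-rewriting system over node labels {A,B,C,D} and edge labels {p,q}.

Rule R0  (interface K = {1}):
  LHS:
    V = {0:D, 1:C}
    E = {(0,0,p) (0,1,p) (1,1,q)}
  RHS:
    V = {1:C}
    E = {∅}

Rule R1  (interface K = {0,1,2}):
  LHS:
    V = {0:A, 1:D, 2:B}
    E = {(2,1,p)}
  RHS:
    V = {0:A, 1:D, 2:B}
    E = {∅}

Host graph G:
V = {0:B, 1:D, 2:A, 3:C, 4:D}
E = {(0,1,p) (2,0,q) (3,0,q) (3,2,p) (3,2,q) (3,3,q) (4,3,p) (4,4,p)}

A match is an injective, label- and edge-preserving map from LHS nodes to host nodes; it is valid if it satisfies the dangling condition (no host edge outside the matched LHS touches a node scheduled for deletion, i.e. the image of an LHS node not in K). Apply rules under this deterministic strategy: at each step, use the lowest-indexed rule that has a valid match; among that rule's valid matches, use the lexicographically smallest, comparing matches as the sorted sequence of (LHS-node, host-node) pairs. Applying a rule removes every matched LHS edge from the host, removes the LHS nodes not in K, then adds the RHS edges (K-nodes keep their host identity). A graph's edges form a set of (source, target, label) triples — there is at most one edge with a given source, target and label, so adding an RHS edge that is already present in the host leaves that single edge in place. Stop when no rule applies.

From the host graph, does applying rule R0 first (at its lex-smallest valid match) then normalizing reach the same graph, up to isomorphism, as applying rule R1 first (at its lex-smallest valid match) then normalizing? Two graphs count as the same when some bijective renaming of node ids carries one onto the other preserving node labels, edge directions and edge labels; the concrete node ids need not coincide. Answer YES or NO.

branch R0-first: apply at {0↦4, 1↦3} → |E|=5, then 1 more step(s) → NF |V|=4 |E|=4 V={0:B, 1:D, 2:A, 3:C} E=2-q->0 3-q->0 3-p->2 3-q->2
branch R1-first: apply at {0↦2, 1↦1, 2↦0} → |E|=7, then 1 more step(s) → NF |V|=4 |E|=4 V={0:B, 1:D, 2:A, 3:C} E=2-q->0 3-q->0 3-p->2 3-q->2
graphs isomorphic (equal up to label-preserving node renaming)

Answer: YES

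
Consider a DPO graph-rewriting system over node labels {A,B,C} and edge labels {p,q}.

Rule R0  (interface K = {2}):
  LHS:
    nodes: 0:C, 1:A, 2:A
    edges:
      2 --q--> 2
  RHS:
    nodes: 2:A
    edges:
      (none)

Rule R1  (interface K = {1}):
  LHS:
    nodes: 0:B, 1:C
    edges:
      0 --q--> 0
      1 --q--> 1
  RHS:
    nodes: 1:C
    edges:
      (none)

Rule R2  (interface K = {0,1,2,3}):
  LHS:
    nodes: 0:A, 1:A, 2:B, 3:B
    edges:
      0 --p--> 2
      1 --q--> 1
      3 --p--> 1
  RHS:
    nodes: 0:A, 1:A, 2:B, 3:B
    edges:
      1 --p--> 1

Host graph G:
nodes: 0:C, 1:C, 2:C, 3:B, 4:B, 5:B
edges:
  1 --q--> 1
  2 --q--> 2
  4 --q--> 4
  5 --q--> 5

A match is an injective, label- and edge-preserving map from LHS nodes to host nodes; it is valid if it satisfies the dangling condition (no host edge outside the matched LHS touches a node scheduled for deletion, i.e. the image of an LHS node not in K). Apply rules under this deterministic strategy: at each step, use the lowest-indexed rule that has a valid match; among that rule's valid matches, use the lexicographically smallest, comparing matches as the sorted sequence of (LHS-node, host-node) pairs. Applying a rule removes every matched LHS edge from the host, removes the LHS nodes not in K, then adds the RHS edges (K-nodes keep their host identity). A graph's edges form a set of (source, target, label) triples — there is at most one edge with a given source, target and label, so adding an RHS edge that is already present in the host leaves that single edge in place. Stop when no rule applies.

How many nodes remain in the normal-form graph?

initial: |V|=6 |E|=4  E = 1-q->1 2-q->2 4-q->4 5-q->5
step 1: apply R1 at {0↦4, 1↦1}  → |V|=5 |E|=2  E = 2-q->2 5-q->5
step 2: apply R1 at {0↦5, 1↦2}  → |V|=4 |E|=0  E = ∅
final graph: no rule applies after step 2
NF nodes: {0:C, 1:C, 2:C, 3:B}

Answer: 4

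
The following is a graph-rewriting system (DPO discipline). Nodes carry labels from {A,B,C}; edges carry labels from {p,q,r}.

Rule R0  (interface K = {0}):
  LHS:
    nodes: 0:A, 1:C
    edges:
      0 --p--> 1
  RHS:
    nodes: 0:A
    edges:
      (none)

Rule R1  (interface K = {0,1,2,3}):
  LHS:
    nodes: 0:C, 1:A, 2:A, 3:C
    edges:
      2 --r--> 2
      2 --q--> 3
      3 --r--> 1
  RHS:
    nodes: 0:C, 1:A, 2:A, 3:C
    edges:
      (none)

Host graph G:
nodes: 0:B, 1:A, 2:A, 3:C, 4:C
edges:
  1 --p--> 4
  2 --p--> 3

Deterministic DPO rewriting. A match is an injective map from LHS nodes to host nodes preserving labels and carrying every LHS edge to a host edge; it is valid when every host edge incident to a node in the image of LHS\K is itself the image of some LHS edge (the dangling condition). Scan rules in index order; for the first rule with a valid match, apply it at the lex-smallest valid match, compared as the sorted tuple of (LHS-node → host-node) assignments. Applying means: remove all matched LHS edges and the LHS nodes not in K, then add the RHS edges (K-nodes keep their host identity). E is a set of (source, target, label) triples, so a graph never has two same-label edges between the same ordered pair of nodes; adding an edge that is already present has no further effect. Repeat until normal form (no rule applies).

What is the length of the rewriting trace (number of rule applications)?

Answer: 2

Rewrite trace:
start.  V:5 E:2  edges: 1-p->4 2-p->3
1. fire R0 via {0↦1, 1↦4}  →  V:4 E:1  edges: 2-p->3
2. fire R0 via {0↦2, 1↦3}  →  V:3 E:0  edges: ∅
normal form: no rule applies after step 2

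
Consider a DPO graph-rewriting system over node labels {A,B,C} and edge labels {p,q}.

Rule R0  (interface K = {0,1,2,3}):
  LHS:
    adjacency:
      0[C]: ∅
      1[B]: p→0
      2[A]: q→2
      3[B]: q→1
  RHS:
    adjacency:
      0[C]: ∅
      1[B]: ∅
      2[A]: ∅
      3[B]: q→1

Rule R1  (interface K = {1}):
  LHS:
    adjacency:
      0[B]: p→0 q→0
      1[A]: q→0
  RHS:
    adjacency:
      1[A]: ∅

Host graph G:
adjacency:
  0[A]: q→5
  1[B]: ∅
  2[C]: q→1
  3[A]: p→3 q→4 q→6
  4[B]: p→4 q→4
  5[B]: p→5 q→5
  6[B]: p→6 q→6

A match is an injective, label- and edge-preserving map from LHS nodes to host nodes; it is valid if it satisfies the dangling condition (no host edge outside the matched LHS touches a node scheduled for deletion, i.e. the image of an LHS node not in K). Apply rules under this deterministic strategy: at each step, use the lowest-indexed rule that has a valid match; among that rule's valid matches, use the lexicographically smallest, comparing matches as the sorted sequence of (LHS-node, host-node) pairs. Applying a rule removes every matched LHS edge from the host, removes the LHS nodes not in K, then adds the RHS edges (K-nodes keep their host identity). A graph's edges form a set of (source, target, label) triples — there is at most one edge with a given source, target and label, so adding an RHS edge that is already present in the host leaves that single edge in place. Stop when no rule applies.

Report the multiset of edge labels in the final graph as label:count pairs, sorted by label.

start.  V:7 E:11  edges: 0-q->5 2-q->1 3-p->3 3-q->4 3-q->6 4-p->4 4-q->4 5-p->5 5-q->5 6-p->6 6-q->6
1. fire R1 via {0↦4, 1↦3}  →  V:6 E:8  edges: 0-q->5 2-q->1 3-p->3 3-q->6 5-p->5 5-q->5 6-p->6 6-q->6
2. fire R1 via {0↦5, 1↦0}  →  V:5 E:5  edges: 2-q->1 3-p->3 3-q->6 6-p->6 6-q->6
3. fire R1 via {0↦6, 1↦3}  →  V:4 E:2  edges: 2-q->1 3-p->3
normal form: no rule applies after step 3
NF edges: [(2, 1, 'q'), (3, 3, 'p')]

Answer: p:1 q:1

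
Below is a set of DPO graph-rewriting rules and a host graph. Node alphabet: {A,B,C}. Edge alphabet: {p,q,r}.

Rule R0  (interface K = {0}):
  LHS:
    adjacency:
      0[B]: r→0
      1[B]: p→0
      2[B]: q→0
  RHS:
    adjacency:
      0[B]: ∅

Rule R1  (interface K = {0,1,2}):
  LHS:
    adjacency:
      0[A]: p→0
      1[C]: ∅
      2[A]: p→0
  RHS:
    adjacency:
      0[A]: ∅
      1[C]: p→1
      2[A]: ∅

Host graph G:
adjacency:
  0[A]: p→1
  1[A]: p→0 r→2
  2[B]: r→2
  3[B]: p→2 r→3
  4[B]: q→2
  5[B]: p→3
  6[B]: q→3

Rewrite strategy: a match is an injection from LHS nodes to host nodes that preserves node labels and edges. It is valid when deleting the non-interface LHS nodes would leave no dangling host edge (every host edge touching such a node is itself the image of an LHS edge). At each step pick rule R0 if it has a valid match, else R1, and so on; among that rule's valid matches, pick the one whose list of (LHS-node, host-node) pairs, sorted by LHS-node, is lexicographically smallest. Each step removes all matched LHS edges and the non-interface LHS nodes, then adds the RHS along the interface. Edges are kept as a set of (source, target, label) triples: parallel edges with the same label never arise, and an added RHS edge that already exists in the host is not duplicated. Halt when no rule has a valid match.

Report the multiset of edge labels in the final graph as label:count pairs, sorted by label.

[0] host  ⇒  7 nodes, 9 edges  {0-p->1 1-p->0 1-r->2 2-r->2 3-p->2 3-r->3 4-q->2 5-p->3 6-q->3}
[1] R0 @ {0↦3, 1↦5, 2↦6}  ⇒  5 nodes, 6 edges  {0-p->1 1-p->0 1-r->2 2-r->2 3-p->2 4-q->2}
[2] R0 @ {0↦2, 1↦3, 2↦4}  ⇒  3 nodes, 3 edges  {0-p->1 1-p->0 1-r->2}
halt: no rule applies after step 2
NF edges: [(0, 1, 'p'), (1, 0, 'p'), (1, 2, 'r')]

Answer: p:2 r:1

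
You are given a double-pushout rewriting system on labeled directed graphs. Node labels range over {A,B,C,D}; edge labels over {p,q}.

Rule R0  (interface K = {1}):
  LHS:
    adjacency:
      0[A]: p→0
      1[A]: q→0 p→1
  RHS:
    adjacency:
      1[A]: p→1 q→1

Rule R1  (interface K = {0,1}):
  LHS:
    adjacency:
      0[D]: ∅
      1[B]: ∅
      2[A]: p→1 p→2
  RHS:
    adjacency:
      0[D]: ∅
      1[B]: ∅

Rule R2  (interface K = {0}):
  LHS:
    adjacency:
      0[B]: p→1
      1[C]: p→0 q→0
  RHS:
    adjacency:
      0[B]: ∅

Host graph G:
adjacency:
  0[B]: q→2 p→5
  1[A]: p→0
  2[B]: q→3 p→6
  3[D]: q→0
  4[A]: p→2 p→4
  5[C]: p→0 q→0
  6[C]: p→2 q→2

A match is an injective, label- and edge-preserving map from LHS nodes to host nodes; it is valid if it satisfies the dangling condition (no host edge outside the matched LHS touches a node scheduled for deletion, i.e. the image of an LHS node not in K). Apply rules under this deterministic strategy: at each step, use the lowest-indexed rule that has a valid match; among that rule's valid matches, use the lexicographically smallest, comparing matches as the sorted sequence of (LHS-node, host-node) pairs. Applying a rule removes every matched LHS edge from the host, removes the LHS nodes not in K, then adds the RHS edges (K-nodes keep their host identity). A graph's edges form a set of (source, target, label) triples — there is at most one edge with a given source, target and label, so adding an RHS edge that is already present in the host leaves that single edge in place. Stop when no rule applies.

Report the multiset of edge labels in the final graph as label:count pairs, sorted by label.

Answer: p:1 q:3

Derivation:
start.  V:7 E:12  edges: 0-q->2 0-p->5 1-p->0 2-q->3 2-p->6 3-q->0 4-p->2 4-p->4 5-p->0 5-q->0 6-p->2 6-q->2
1. fire R1 via {0↦3, 1↦2, 2↦4}  →  V:6 E:10  edges: 0-q->2 0-p->5 1-p->0 2-q->3 2-p->6 3-q->0 5-p->0 5-q->0 6-p->2 6-q->2
2. fire R2 via {0↦0, 1↦5}  →  V:5 E:7  edges: 0-q->2 1-p->0 2-q->3 2-p->6 3-q->0 6-p->2 6-q->2
3. fire R2 via {0↦2, 1↦6}  →  V:4 E:4  edges: 0-q->2 1-p->0 2-q->3 3-q->0
final graph: no rule applies after step 3
NF edges: [(0, 2, 'q'), (1, 0, 'p'), (2, 3, 'q'), (3, 0, 'q')]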